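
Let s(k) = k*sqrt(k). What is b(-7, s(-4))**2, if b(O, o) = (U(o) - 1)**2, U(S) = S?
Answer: 3713 - 2016*I ≈ 3713.0 - 2016.0*I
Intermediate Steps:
s(k) = k**(3/2)
b(O, o) = (-1 + o)**2 (b(O, o) = (o - 1)**2 = (-1 + o)**2)
b(-7, s(-4))**2 = ((-1 + (-4)**(3/2))**2)**2 = ((-1 - 8*I)**2)**2 = (-1 - 8*I)**4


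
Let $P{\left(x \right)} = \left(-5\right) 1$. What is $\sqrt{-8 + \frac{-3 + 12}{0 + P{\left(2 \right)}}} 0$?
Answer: $0$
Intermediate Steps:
$P{\left(x \right)} = -5$
$\sqrt{-8 + \frac{-3 + 12}{0 + P{\left(2 \right)}}} 0 = \sqrt{-8 + \frac{-3 + 12}{0 - 5}} \cdot 0 = \sqrt{-8 + \frac{9}{-5}} \cdot 0 = \sqrt{-8 + 9 \left(- \frac{1}{5}\right)} 0 = \sqrt{-8 - \frac{9}{5}} \cdot 0 = \sqrt{- \frac{49}{5}} \cdot 0 = \frac{7 i \sqrt{5}}{5} \cdot 0 = 0$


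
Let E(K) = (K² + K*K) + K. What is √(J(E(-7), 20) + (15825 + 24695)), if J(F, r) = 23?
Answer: √40543 ≈ 201.35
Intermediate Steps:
E(K) = K + 2*K² (E(K) = (K² + K²) + K = 2*K² + K = K + 2*K²)
√(J(E(-7), 20) + (15825 + 24695)) = √(23 + (15825 + 24695)) = √(23 + 40520) = √40543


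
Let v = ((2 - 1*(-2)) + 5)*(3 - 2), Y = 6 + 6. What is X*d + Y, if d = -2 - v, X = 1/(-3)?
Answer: 47/3 ≈ 15.667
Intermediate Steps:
X = -1/3 ≈ -0.33333
Y = 12
v = 9 (v = ((2 + 2) + 5)*1 = (4 + 5)*1 = 9*1 = 9)
d = -11 (d = -2 - 1*9 = -2 - 9 = -11)
X*d + Y = -1/3*(-11) + 12 = 11/3 + 12 = 47/3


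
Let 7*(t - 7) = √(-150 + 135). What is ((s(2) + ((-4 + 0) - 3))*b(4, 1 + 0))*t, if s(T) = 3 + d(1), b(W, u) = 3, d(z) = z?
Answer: -63 - 9*I*√15/7 ≈ -63.0 - 4.9796*I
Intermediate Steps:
t = 7 + I*√15/7 (t = 7 + √(-150 + 135)/7 = 7 + √(-15)/7 = 7 + (I*√15)/7 = 7 + I*√15/7 ≈ 7.0 + 0.55328*I)
s(T) = 4 (s(T) = 3 + 1 = 4)
((s(2) + ((-4 + 0) - 3))*b(4, 1 + 0))*t = ((4 + ((-4 + 0) - 3))*3)*(7 + I*√15/7) = ((4 + (-4 - 3))*3)*(7 + I*√15/7) = ((4 - 7)*3)*(7 + I*√15/7) = (-3*3)*(7 + I*√15/7) = -9*(7 + I*√15/7) = -63 - 9*I*√15/7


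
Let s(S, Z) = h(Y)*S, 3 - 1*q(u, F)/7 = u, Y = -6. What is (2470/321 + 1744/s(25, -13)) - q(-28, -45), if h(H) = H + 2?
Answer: -1819631/8025 ≈ -226.75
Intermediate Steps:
h(H) = 2 + H
q(u, F) = 21 - 7*u
s(S, Z) = -4*S (s(S, Z) = (2 - 6)*S = -4*S)
(2470/321 + 1744/s(25, -13)) - q(-28, -45) = (2470/321 + 1744/((-4*25))) - (21 - 7*(-28)) = (2470*(1/321) + 1744/(-100)) - (21 + 196) = (2470/321 + 1744*(-1/100)) - 1*217 = (2470/321 - 436/25) - 217 = -78206/8025 - 217 = -1819631/8025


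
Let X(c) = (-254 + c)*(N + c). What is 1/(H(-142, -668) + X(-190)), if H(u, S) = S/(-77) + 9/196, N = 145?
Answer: 2156/43095683 ≈ 5.0028e-5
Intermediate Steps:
X(c) = (-254 + c)*(145 + c)
H(u, S) = 9/196 - S/77 (H(u, S) = S*(-1/77) + 9*(1/196) = -S/77 + 9/196 = 9/196 - S/77)
1/(H(-142, -668) + X(-190)) = 1/((9/196 - 1/77*(-668)) + (-36830 + (-190)**2 - 109*(-190))) = 1/((9/196 + 668/77) + (-36830 + 36100 + 20710)) = 1/(18803/2156 + 19980) = 1/(43095683/2156) = 2156/43095683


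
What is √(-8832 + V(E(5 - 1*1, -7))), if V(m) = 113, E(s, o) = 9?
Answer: I*√8719 ≈ 93.376*I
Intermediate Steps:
√(-8832 + V(E(5 - 1*1, -7))) = √(-8832 + 113) = √(-8719) = I*√8719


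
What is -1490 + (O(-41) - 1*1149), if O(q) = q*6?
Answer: -2885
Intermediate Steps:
O(q) = 6*q
-1490 + (O(-41) - 1*1149) = -1490 + (6*(-41) - 1*1149) = -1490 + (-246 - 1149) = -1490 - 1395 = -2885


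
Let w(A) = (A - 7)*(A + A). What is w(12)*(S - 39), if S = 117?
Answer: 9360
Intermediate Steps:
w(A) = 2*A*(-7 + A) (w(A) = (-7 + A)*(2*A) = 2*A*(-7 + A))
w(12)*(S - 39) = (2*12*(-7 + 12))*(117 - 39) = (2*12*5)*78 = 120*78 = 9360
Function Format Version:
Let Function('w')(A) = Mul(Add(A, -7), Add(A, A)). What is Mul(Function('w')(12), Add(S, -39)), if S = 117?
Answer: 9360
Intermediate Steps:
Function('w')(A) = Mul(2, A, Add(-7, A)) (Function('w')(A) = Mul(Add(-7, A), Mul(2, A)) = Mul(2, A, Add(-7, A)))
Mul(Function('w')(12), Add(S, -39)) = Mul(Mul(2, 12, Add(-7, 12)), Add(117, -39)) = Mul(Mul(2, 12, 5), 78) = Mul(120, 78) = 9360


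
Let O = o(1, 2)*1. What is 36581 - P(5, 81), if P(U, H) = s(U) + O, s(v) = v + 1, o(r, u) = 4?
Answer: 36571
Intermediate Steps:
O = 4 (O = 4*1 = 4)
s(v) = 1 + v
P(U, H) = 5 + U (P(U, H) = (1 + U) + 4 = 5 + U)
36581 - P(5, 81) = 36581 - (5 + 5) = 36581 - 1*10 = 36581 - 10 = 36571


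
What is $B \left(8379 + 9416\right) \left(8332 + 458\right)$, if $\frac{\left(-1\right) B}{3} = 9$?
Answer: $-4223287350$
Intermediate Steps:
$B = -27$ ($B = \left(-3\right) 9 = -27$)
$B \left(8379 + 9416\right) \left(8332 + 458\right) = - 27 \left(8379 + 9416\right) \left(8332 + 458\right) = - 27 \cdot 17795 \cdot 8790 = \left(-27\right) 156418050 = -4223287350$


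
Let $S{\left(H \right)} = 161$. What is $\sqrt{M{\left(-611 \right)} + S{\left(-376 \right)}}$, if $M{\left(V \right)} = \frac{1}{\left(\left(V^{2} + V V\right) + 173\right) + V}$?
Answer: $\frac{\sqrt{22412021673595}}{373102} \approx 12.689$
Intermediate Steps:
$M{\left(V \right)} = \frac{1}{173 + V + 2 V^{2}}$ ($M{\left(V \right)} = \frac{1}{\left(\left(V^{2} + V^{2}\right) + 173\right) + V} = \frac{1}{\left(2 V^{2} + 173\right) + V} = \frac{1}{\left(173 + 2 V^{2}\right) + V} = \frac{1}{173 + V + 2 V^{2}}$)
$\sqrt{M{\left(-611 \right)} + S{\left(-376 \right)}} = \sqrt{\frac{1}{173 - 611 + 2 \left(-611\right)^{2}} + 161} = \sqrt{\frac{1}{173 - 611 + 2 \cdot 373321} + 161} = \sqrt{\frac{1}{173 - 611 + 746642} + 161} = \sqrt{\frac{1}{746204} + 161} = \sqrt{\frac{120138845}{746204}} = \frac{\sqrt{22412021673595}}{373102}$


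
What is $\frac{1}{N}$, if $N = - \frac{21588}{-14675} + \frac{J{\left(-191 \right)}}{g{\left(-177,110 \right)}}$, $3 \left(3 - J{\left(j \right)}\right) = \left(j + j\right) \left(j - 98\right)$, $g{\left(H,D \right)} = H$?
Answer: $\frac{132075}{27651217} \approx 0.0047765$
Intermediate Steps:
$J{\left(j \right)} = 3 - \frac{2 j \left(-98 + j\right)}{3}$ ($J{\left(j \right)} = 3 - \frac{\left(j + j\right) \left(j - 98\right)}{3} = 3 - \frac{2 j \left(-98 + j\right)}{3}$)
$N = \frac{27651217}{132075}$ ($N = - \frac{21588}{-14675} + \frac{3 - \frac{2 \left(-191\right)^{2}}{3} + \frac{196}{3} \left(-191\right)}{-177} = \left(-21588\right) \left(- \frac{1}{14675}\right) + \left(3 - \frac{72962}{3} - \frac{37436}{3}\right) \left(- \frac{1}{177}\right) = \frac{21588}{14675} + \left(3 - \frac{72962}{3} - \frac{37436}{3}\right) \left(- \frac{1}{177}\right) = \frac{21588}{14675} - - \frac{1871}{9} = \frac{21588}{14675} + \frac{1871}{9} = \frac{27651217}{132075} \approx 209.36$)
$\frac{1}{N} = \frac{1}{\frac{27651217}{132075}} = \frac{132075}{27651217}$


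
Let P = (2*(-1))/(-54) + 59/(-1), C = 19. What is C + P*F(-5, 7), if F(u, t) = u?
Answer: 8473/27 ≈ 313.81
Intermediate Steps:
P = -1592/27 (P = -2*(-1/54) + 59*(-1) = 1/27 - 59 = -1592/27 ≈ -58.963)
C + P*F(-5, 7) = 19 - 1592/27*(-5) = 19 + 7960/27 = 8473/27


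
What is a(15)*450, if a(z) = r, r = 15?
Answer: 6750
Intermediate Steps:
a(z) = 15
a(15)*450 = 15*450 = 6750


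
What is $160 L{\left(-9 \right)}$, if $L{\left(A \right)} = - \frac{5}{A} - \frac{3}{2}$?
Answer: $- \frac{1360}{9} \approx -151.11$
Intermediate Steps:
$L{\left(A \right)} = - \frac{3}{2} - \frac{5}{A}$ ($L{\left(A \right)} = - \frac{5}{A} - \frac{3}{2} = - \frac{3}{2} - \frac{5}{A}$)
$160 L{\left(-9 \right)} = 160 \left(- \frac{3}{2} - \frac{5}{-9}\right) = 160 \left(- \frac{3}{2} - - \frac{5}{9}\right) = 160 \left(- \frac{3}{2} + \frac{5}{9}\right) = 160 \left(- \frac{17}{18}\right) = - \frac{1360}{9}$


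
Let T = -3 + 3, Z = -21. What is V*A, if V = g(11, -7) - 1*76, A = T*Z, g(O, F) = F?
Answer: 0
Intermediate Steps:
T = 0
A = 0 (A = 0*(-21) = 0)
V = -83 (V = -7 - 1*76 = -7 - 76 = -83)
V*A = -83*0 = 0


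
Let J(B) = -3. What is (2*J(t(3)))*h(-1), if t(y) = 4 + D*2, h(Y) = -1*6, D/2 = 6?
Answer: 36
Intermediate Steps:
D = 12 (D = 2*6 = 12)
h(Y) = -6
t(y) = 28 (t(y) = 4 + 12*2 = 4 + 24 = 28)
(2*J(t(3)))*h(-1) = (2*(-3))*(-6) = -6*(-6) = 36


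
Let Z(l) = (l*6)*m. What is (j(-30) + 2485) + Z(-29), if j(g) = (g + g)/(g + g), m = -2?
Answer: 2834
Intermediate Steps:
j(g) = 1 (j(g) = (2*g)/((2*g)) = (2*g)*(1/(2*g)) = 1)
Z(l) = -12*l (Z(l) = (l*6)*(-2) = (6*l)*(-2) = -12*l)
(j(-30) + 2485) + Z(-29) = (1 + 2485) - 12*(-29) = 2486 + 348 = 2834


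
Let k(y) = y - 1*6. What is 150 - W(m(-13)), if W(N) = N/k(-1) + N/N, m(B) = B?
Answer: 1030/7 ≈ 147.14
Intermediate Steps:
k(y) = -6 + y (k(y) = y - 6 = -6 + y)
W(N) = 1 - N/7 (W(N) = N/(-6 - 1) + N/N = N/(-7) + 1 = N*(-⅐) + 1 = -N/7 + 1 = 1 - N/7)
150 - W(m(-13)) = 150 - (1 - ⅐*(-13)) = 150 - (1 + 13/7) = 150 - 1*20/7 = 150 - 20/7 = 1030/7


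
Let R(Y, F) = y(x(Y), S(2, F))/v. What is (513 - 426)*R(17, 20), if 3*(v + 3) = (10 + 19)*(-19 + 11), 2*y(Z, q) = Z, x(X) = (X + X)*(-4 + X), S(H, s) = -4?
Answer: -57681/241 ≈ -239.34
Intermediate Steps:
x(X) = 2*X*(-4 + X) (x(X) = (2*X)*(-4 + X) = 2*X*(-4 + X))
y(Z, q) = Z/2
v = -241/3 (v = -3 + ((10 + 19)*(-19 + 11))/3 = -3 + (29*(-8))/3 = -3 + (⅓)*(-232) = -3 - 232/3 = -241/3 ≈ -80.333)
R(Y, F) = -3*Y*(-4 + Y)/241 (R(Y, F) = ((2*Y*(-4 + Y))/2)/(-241/3) = (Y*(-4 + Y))*(-3/241) = -3*Y*(-4 + Y)/241)
(513 - 426)*R(17, 20) = (513 - 426)*((3/241)*17*(4 - 1*17)) = 87*((3/241)*17*(4 - 17)) = 87*((3/241)*17*(-13)) = 87*(-663/241) = -57681/241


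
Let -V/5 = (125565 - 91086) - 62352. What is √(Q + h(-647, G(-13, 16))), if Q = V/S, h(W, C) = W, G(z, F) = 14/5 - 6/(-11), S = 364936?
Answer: I*√177924567158/16588 ≈ 25.429*I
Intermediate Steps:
V = 139365 (V = -5*((125565 - 91086) - 62352) = -5*(34479 - 62352) = -5*(-27873) = 139365)
G(z, F) = 184/55 (G(z, F) = 14*(⅕) - 6*(-1/11) = 14/5 + 6/11 = 184/55)
Q = 139365/364936 ≈ 0.38189
√(Q + h(-647, G(-13, 16))) = √(139365/364936 - 647) = √(-235974227/364936) = I*√177924567158/16588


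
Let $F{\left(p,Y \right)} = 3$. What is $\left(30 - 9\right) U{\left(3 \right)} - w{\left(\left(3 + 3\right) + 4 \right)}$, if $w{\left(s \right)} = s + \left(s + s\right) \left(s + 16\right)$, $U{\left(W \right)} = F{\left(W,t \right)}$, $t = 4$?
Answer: $-467$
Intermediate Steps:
$U{\left(W \right)} = 3$
$w{\left(s \right)} = s + 2 s \left(16 + s\right)$
$\left(30 - 9\right) U{\left(3 \right)} - w{\left(\left(3 + 3\right) + 4 \right)} = \left(30 - 9\right) 3 - \left(\left(3 + 3\right) + 4\right) \left(33 + 2 \left(\left(3 + 3\right) + 4\right)\right) = 21 \cdot 3 - \left(6 + 4\right) \left(33 + 2 \left(6 + 4\right)\right) = 63 - 10 \left(33 + 2 \cdot 10\right) = 63 - 10 \left(33 + 20\right) = 63 - 10 \cdot 53 = 63 - 530 = -467$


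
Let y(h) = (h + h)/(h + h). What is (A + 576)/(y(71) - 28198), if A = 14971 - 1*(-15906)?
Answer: -31453/28197 ≈ -1.1155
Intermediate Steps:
A = 30877 (A = 14971 + 15906 = 30877)
y(h) = 1 (y(h) = (2*h)/((2*h)) = (2*h)*(1/(2*h)) = 1)
(A + 576)/(y(71) - 28198) = (30877 + 576)/(1 - 28198) = 31453/(-28197) = 31453*(-1/28197) = -31453/28197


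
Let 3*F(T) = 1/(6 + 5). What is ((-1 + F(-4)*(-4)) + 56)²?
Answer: 3279721/1089 ≈ 3011.7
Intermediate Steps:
F(T) = 1/33 (F(T) = 1/(3*(6 + 5)) = (⅓)/11 = (⅓)*(1/11) = 1/33)
((-1 + F(-4)*(-4)) + 56)² = ((-1 + (1/33)*(-4)) + 56)² = ((-1 - 4/33) + 56)² = (-37/33 + 56)² = (1811/33)² = 3279721/1089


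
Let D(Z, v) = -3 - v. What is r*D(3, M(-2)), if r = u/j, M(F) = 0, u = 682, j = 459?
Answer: -682/153 ≈ -4.4575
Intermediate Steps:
r = 682/459 ≈ 1.4858
r*D(3, M(-2)) = 682*(-3 - 1*0)/459 = 682*(-3 + 0)/459 = (682/459)*(-3) = -682/153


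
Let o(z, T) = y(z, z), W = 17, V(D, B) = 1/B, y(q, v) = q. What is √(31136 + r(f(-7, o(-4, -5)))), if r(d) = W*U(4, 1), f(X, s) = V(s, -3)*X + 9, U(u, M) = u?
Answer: 2*√7801 ≈ 176.65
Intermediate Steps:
o(z, T) = z
f(X, s) = 9 - X/3 (f(X, s) = X/(-3) + 9 = -X/3 + 9 = 9 - X/3)
r(d) = 68 (r(d) = 17*4 = 68)
√(31136 + r(f(-7, o(-4, -5)))) = √(31136 + 68) = √31204 = 2*√7801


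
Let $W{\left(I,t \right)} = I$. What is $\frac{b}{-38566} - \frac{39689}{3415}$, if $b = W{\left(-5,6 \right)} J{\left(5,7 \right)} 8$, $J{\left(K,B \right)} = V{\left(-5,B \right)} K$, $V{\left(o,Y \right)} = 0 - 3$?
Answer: $- \frac{766347487}{65851445} \approx -11.638$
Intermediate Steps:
$V{\left(o,Y \right)} = -3$ ($V{\left(o,Y \right)} = 0 - 3 = -3$)
$J{\left(K,B \right)} = - 3 K$
$b = 600$ ($b = - 5 \left(\left(-3\right) 5\right) 8 = \left(-5\right) \left(-15\right) 8 = 75 \cdot 8 = 600$)
$\frac{b}{-38566} - \frac{39689}{3415} = \frac{600}{-38566} - \frac{39689}{3415} = 600 \left(- \frac{1}{38566}\right) - \frac{39689}{3415} = - \frac{300}{19283} - \frac{39689}{3415} = - \frac{766347487}{65851445}$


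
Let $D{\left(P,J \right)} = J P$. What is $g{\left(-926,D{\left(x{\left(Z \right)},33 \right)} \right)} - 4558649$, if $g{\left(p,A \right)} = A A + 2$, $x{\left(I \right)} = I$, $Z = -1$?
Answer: $-4557558$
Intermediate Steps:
$g{\left(p,A \right)} = 2 + A^{2}$ ($g{\left(p,A \right)} = A^{2} + 2 = 2 + A^{2}$)
$g{\left(-926,D{\left(x{\left(Z \right)},33 \right)} \right)} - 4558649 = \left(2 + \left(33 \left(-1\right)\right)^{2}\right) - 4558649 = \left(2 + \left(-33\right)^{2}\right) - 4558649 = \left(2 + 1089\right) - 4558649 = 1091 - 4558649 = -4557558$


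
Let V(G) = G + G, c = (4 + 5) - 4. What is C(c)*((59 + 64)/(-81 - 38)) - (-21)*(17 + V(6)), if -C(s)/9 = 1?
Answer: 73578/119 ≈ 618.30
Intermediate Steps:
c = 5 (c = 9 - 4 = 5)
C(s) = -9 (C(s) = -9*1 = -9)
V(G) = 2*G
C(c)*((59 + 64)/(-81 - 38)) - (-21)*(17 + V(6)) = -9*(59 + 64)/(-81 - 38) - (-21)*(17 + 2*6) = -1107/(-119) - (-21)*(17 + 12) = -1107*(-1)/119 - (-21)*29 = -9*(-123/119) - 1*(-609) = 1107/119 + 609 = 73578/119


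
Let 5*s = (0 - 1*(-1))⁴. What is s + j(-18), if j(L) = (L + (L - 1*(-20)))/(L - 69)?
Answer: 167/435 ≈ 0.38391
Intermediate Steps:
s = ⅕ (s = (0 - 1*(-1))⁴/5 = (0 + 1)⁴/5 = (⅕)*1⁴ = (⅕)*1 = ⅕ ≈ 0.20000)
j(L) = (20 + 2*L)/(-69 + L) (j(L) = (L + (L + 20))/(-69 + L) = (L + (20 + L))/(-69 + L) = (20 + 2*L)/(-69 + L))
s + j(-18) = ⅕ + 2*(10 - 18)/(-69 - 18) = ⅕ + 2*(-8)/(-87) = ⅕ + 2*(-1/87)*(-8) = ⅕ + 16/87 = 167/435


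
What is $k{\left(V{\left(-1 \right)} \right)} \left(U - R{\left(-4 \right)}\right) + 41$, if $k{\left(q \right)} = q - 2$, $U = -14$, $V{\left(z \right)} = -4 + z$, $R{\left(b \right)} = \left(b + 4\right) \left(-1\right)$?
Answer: $139$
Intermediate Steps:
$R{\left(b \right)} = -4 - b$ ($R{\left(b \right)} = \left(4 + b\right) \left(-1\right) = -4 - b$)
$k{\left(q \right)} = -2 + q$
$k{\left(V{\left(-1 \right)} \right)} \left(U - R{\left(-4 \right)}\right) + 41 = \left(-2 - 5\right) \left(-14 - \left(-4 - -4\right)\right) + 41 = \left(-2 - 5\right) \left(-14 - \left(-4 + 4\right)\right) + 41 = - 7 \left(-14 - 0\right) + 41 = - 7 \left(-14 + 0\right) + 41 = \left(-7\right) \left(-14\right) + 41 = 98 + 41 = 139$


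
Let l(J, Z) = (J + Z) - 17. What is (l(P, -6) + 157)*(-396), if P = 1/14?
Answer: -371646/7 ≈ -53092.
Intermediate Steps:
P = 1/14 ≈ 0.071429
l(J, Z) = -17 + J + Z
(l(P, -6) + 157)*(-396) = ((-17 + 1/14 - 6) + 157)*(-396) = (-321/14 + 157)*(-396) = (1877/14)*(-396) = -371646/7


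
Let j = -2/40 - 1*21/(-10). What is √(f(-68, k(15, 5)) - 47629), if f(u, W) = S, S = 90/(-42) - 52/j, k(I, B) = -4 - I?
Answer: I*√3925418966/287 ≈ 218.3*I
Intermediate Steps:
j = 41/20 (j = -2*1/40 - 21*(-⅒) = -1/20 + 21/10 = 41/20 ≈ 2.0500)
S = -7895/287 (S = 90/(-42) - 52/41/20 = 90*(-1/42) - 52*20/41 = -15/7 - 1040/41 = -7895/287 ≈ -27.509)
f(u, W) = -7895/287
√(f(-68, k(15, 5)) - 47629) = √(-7895/287 - 47629) = √(-13677418/287) = I*√3925418966/287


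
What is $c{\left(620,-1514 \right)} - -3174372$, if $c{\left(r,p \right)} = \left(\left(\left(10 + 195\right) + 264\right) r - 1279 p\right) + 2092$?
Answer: $5403650$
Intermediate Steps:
$c{\left(r,p \right)} = 2092 - 1279 p + 469 r$ ($c{\left(r,p \right)} = \left(\left(205 + 264\right) r - 1279 p\right) + 2092 = \left(469 r - 1279 p\right) + 2092 = \left(- 1279 p + 469 r\right) + 2092 = 2092 - 1279 p + 469 r$)
$c{\left(620,-1514 \right)} - -3174372 = \left(2092 - -1936406 + 469 \cdot 620\right) - -3174372 = \left(2092 + 1936406 + 290780\right) + 3174372 = 2229278 + 3174372 = 5403650$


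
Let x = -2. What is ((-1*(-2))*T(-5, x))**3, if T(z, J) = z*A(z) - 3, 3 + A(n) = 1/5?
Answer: 10648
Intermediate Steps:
A(n) = -14/5 (A(n) = -3 + 1/5 = -14/5)
T(z, J) = -3 - 14*z/5 (T(z, J) = z*(-14/5) - 3 = -14*z/5 - 3 = -3 - 14*z/5)
((-1*(-2))*T(-5, x))**3 = ((-1*(-2))*(-3 - 14/5*(-5)))**3 = (2*(-3 + 14))**3 = (2*11)**3 = 22**3 = 10648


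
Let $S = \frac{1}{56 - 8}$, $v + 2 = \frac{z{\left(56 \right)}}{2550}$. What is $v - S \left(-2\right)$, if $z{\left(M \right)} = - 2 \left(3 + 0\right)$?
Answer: $- \frac{19999}{10200} \approx -1.9607$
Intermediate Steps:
$z{\left(M \right)} = -6$ ($z{\left(M \right)} = \left(-2\right) 3 = -6$)
$v = - \frac{851}{425}$ ($v = -2 - \frac{6}{2550} = -2 - \frac{1}{425} = - \frac{851}{425} \approx -2.0024$)
$S = \frac{1}{48} \approx 0.020833$
$v - S \left(-2\right) = - \frac{851}{425} - \frac{1}{48} \left(-2\right) = - \frac{851}{425} - - \frac{1}{24} = - \frac{851}{425} + \frac{1}{24} = - \frac{19999}{10200}$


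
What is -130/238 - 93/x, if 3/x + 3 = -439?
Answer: 1630473/119 ≈ 13701.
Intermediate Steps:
x = -3/442 (x = 3/(-3 - 439) = 3/(-442) = 3*(-1/442) = -3/442 ≈ -0.0067873)
-130/238 - 93/x = -130/238 - 93/(-3/442) = -130*1/238 - 93*(-442/3) = -65/119 + 13702 = 1630473/119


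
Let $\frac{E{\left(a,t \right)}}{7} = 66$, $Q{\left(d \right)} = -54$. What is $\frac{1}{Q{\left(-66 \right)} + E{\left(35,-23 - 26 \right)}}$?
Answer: $\frac{1}{408} \approx 0.002451$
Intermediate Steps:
$E{\left(a,t \right)} = 462$ ($E{\left(a,t \right)} = 7 \cdot 66 = 462$)
$\frac{1}{Q{\left(-66 \right)} + E{\left(35,-23 - 26 \right)}} = \frac{1}{-54 + 462} = \frac{1}{408}$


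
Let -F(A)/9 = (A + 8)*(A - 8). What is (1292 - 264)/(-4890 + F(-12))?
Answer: -514/2805 ≈ -0.18324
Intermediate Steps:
F(A) = -9*(-8 + A)*(8 + A) (F(A) = -9*(A + 8)*(A - 8) = -9*(8 + A)*(-8 + A) = -9*(-8 + A)*(8 + A))
(1292 - 264)/(-4890 + F(-12)) = (1292 - 264)/(-4890 + (576 - 9*(-12)**2)) = 1028/(-4890 + (576 - 9*144)) = 1028/(-4890 + (576 - 1296)) = 1028/(-4890 - 720) = 1028/(-5610) = 1028*(-1/5610) = -514/2805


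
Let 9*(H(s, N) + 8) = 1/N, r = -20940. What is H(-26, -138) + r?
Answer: -26017417/1242 ≈ -20948.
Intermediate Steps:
H(s, N) = -8 + 1/(9*N)
H(-26, -138) + r = (-8 + (1/9)/(-138)) - 20940 = (-8 + (1/9)*(-1/138)) - 20940 = (-8 - 1/1242) - 20940 = -9937/1242 - 20940 = -26017417/1242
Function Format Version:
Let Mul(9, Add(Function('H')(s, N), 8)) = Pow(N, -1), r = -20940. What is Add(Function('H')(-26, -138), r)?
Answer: Rational(-26017417, 1242) ≈ -20948.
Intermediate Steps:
Function('H')(s, N) = Add(-8, Mul(Rational(1, 9), Pow(N, -1)))
Add(Function('H')(-26, -138), r) = Add(Add(-8, Mul(Rational(1, 9), Pow(-138, -1))), -20940) = Add(Add(-8, Mul(Rational(1, 9), Rational(-1, 138))), -20940) = Add(Add(-8, Rational(-1, 1242)), -20940) = Add(Rational(-9937, 1242), -20940) = Rational(-26017417, 1242)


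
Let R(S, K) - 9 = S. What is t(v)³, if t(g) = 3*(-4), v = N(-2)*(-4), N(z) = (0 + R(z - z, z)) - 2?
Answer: -1728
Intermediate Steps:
R(S, K) = 9 + S
N(z) = 7 (N(z) = (0 + (9 + (z - z))) - 2 = (0 + (9 + 0)) - 2 = (0 + 9) - 2 = 9 - 2 = 7)
v = -28 (v = 7*(-4) = -28)
t(g) = -12
t(v)³ = (-12)³ = -1728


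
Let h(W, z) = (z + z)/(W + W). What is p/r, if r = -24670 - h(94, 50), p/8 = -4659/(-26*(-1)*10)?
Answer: 145982/25122825 ≈ 0.0058107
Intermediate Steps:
h(W, z) = z/W (h(W, z) = (2*z)/((2*W)) = (2*z)*(1/(2*W)) = z/W)
p = -9318/65 (p = 8*(-4659/(-26*(-1)*10)) = 8*(-4659/(26*10)) = 8*(-4659/260) = -9318/65 ≈ -143.35)
r = -1159515/47 (r = -24670 - 50/94 = -24670 - 1*25/47 = -24670 - 25/47 = -1159515/47 ≈ -24671.)
p/r = -9318/(65*(-1159515/47)) = -9318/65*(-47/1159515) = 145982/25122825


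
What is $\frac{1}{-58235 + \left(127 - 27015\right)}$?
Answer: $- \frac{1}{85123} \approx -1.1748 \cdot 10^{-5}$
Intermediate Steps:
$\frac{1}{-58235 + \left(127 - 27015\right)} = \frac{1}{-58235 - 26888} = \frac{1}{-85123} = - \frac{1}{85123}$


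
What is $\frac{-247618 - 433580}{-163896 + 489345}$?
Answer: $- \frac{227066}{108483} \approx -2.0931$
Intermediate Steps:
$\frac{-247618 - 433580}{-163896 + 489345} = - \frac{681198}{325449} = \left(-681198\right) \frac{1}{325449} = - \frac{227066}{108483}$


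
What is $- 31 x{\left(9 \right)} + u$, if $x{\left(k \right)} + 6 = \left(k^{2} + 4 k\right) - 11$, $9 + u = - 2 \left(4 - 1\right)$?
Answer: $-3115$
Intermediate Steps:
$u = -15$ ($u = -9 - 2 \left(4 - 1\right) = -9 - 6 = -15$)
$x{\left(k \right)} = -17 + k^{2} + 4 k$ ($x{\left(k \right)} = -6 - \left(11 - k^{2} - 4 k\right) = -6 + \left(-11 + k^{2} + 4 k\right) = -17 + k^{2} + 4 k$)
$- 31 x{\left(9 \right)} + u = - 31 \left(-17 + 9^{2} + 4 \cdot 9\right) - 15 = - 31 \left(-17 + 81 + 36\right) - 15 = \left(-31\right) 100 - 15 = -3100 - 15 = -3115$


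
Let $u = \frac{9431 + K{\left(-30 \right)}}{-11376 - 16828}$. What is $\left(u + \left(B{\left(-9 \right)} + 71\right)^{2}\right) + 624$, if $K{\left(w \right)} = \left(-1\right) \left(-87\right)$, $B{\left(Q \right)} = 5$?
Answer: $\frac{90248041}{14102} \approx 6399.7$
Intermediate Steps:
$K{\left(w \right)} = 87$
$u = - \frac{4759}{14102}$ ($u = \frac{9431 + 87}{-11376 - 16828} = \frac{9518}{-28204} = 9518 \left(- \frac{1}{28204}\right) = - \frac{4759}{14102} \approx -0.33747$)
$\left(u + \left(B{\left(-9 \right)} + 71\right)^{2}\right) + 624 = \left(- \frac{4759}{14102} + \left(5 + 71\right)^{2}\right) + 624 = \left(- \frac{4759}{14102} + 76^{2}\right) + 624 = \left(- \frac{4759}{14102} + 5776\right) + 624 = \frac{81448393}{14102} + 624 = \frac{90248041}{14102}$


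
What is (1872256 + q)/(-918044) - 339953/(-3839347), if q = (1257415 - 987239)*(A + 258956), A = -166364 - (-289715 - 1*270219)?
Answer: -169217928566979193/881172369317 ≈ -1.9204e+5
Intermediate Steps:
A = 393570 (A = -166364 - (-289715 - 270219) = -166364 - 1*(-559934) = -166364 + 559934 = 393570)
q = 176296864576 (q = (1257415 - 987239)*(393570 + 258956) = 270176*652526 = 176296864576)
(1872256 + q)/(-918044) - 339953/(-3839347) = (1872256 + 176296864576)/(-918044) - 339953/(-3839347) = 176298736832*(-1/918044) - 339953*(-1/3839347) = -44074684208/229511 + 339953/3839347 = -169217928566979193/881172369317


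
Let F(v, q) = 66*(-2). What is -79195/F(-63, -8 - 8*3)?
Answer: 79195/132 ≈ 599.96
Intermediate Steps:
F(v, q) = -132
-79195/F(-63, -8 - 8*3) = -79195/(-132) = -79195*(-1/132) = 79195/132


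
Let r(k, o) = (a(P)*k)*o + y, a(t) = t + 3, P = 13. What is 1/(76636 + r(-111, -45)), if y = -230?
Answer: 1/156326 ≈ 6.3969e-6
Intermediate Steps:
a(t) = 3 + t
r(k, o) = -230 + 16*k*o (r(k, o) = ((3 + 13)*k)*o - 230 = (16*k)*o - 230 = 16*k*o - 230 = -230 + 16*k*o)
1/(76636 + r(-111, -45)) = 1/(76636 + (-230 + 16*(-111)*(-45))) = 1/(76636 + (-230 + 79920)) = 1/(76636 + 79690) = 1/156326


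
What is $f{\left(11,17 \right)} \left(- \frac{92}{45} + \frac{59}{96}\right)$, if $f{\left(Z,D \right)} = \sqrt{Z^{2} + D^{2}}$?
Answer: $- \frac{2059 \sqrt{410}}{1440} \approx -28.952$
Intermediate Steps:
$f{\left(Z,D \right)} = \sqrt{D^{2} + Z^{2}}$
$f{\left(11,17 \right)} \left(- \frac{92}{45} + \frac{59}{96}\right) = \sqrt{17^{2} + 11^{2}} \left(- \frac{92}{45} + \frac{59}{96}\right) = \sqrt{289 + 121} \left(\left(-92\right) \frac{1}{45} + 59 \cdot \frac{1}{96}\right) = \sqrt{410} \left(- \frac{92}{45} + \frac{59}{96}\right) = \sqrt{410} \left(- \frac{2059}{1440}\right) = - \frac{2059 \sqrt{410}}{1440}$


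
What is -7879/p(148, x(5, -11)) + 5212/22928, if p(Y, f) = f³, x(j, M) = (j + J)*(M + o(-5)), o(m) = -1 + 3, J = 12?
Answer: 4711957259/20529599364 ≈ 0.22952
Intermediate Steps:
o(m) = 2
x(j, M) = (2 + M)*(12 + j) (x(j, M) = (j + 12)*(M + 2) = (12 + j)*(2 + M) = (2 + M)*(12 + j))
-7879/p(148, x(5, -11)) + 5212/22928 = -7879/(24 + 2*5 + 12*(-11) - 11*5)³ + 5212/22928 = -7879/(24 + 10 - 132 - 55)³ + 5212*(1/22928) = -7879/((-153)³) + 1303/5732 = -7879/(-3581577) + 1303/5732 = -7879*(-1/3581577) + 1303/5732 = 7879/3581577 + 1303/5732 = 4711957259/20529599364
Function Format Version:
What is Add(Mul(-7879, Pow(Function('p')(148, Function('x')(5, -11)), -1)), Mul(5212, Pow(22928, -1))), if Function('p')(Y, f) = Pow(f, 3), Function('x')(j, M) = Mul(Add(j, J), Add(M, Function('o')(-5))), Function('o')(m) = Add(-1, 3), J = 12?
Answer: Rational(4711957259, 20529599364) ≈ 0.22952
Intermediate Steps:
Function('o')(m) = 2
Function('x')(j, M) = Mul(Add(2, M), Add(12, j)) (Function('x')(j, M) = Mul(Add(j, 12), Add(M, 2)) = Mul(Add(12, j), Add(2, M)) = Mul(Add(2, M), Add(12, j)))
Add(Mul(-7879, Pow(Function('p')(148, Function('x')(5, -11)), -1)), Mul(5212, Pow(22928, -1))) = Add(Mul(-7879, Pow(Pow(Add(24, Mul(2, 5), Mul(12, -11), Mul(-11, 5)), 3), -1)), Mul(5212, Pow(22928, -1))) = Add(Mul(-7879, Pow(Pow(Add(24, 10, -132, -55), 3), -1)), Mul(5212, Rational(1, 22928))) = Add(Mul(-7879, Pow(Pow(-153, 3), -1)), Rational(1303, 5732)) = Add(Mul(-7879, Pow(-3581577, -1)), Rational(1303, 5732)) = Add(Mul(-7879, Rational(-1, 3581577)), Rational(1303, 5732)) = Add(Rational(7879, 3581577), Rational(1303, 5732)) = Rational(4711957259, 20529599364)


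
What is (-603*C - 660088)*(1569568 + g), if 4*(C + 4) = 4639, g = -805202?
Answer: -2074497349843/2 ≈ -1.0372e+12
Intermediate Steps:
C = 4623/4 (C = -4 + (¼)*4639 = -4 + 4639/4 = 4623/4 ≈ 1155.8)
(-603*C - 660088)*(1569568 + g) = (-603*4623/4 - 660088)*(1569568 - 805202) = (-2787669/4 - 660088)*764366 = -5428021/4*764366 = -2074497349843/2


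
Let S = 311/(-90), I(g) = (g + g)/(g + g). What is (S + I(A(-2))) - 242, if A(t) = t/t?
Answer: -22001/90 ≈ -244.46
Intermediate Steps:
A(t) = 1
I(g) = 1 (I(g) = (2*g)/((2*g)) = (2*g)*(1/(2*g)) = 1)
S = -311/90 (S = 311*(-1/90) = -311/90 ≈ -3.4556)
(S + I(A(-2))) - 242 = (-311/90 + 1) - 242 = -221/90 - 242 = -22001/90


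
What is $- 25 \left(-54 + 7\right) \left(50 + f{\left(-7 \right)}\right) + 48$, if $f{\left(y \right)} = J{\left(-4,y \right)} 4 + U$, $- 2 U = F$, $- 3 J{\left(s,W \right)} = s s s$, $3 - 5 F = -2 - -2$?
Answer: $\frac{952273}{6} \approx 1.5871 \cdot 10^{5}$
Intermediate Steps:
$F = \frac{3}{5}$ ($F = \frac{3}{5} - \frac{-2 - -2}{5} = \frac{3}{5} - \frac{-2 + 2}{5} = \frac{3}{5} - 0 = \frac{3}{5} + 0 = \frac{3}{5} \approx 0.6$)
$J{\left(s,W \right)} = - \frac{s^{3}}{3}$ ($J{\left(s,W \right)} = - \frac{s s s}{3} = - \frac{s^{2} s}{3} = - \frac{s^{3}}{3}$)
$U = - \frac{3}{10}$ ($U = \left(- \frac{1}{2}\right) \frac{3}{5} = - \frac{3}{10} \approx -0.3$)
$f{\left(y \right)} = \frac{2551}{30}$ ($f{\left(y \right)} = - \frac{\left(-4\right)^{3}}{3} \cdot 4 - \frac{3}{10} = \left(- \frac{1}{3}\right) \left(-64\right) 4 - \frac{3}{10} = \frac{64}{3} \cdot 4 - \frac{3}{10} = \frac{256}{3} - \frac{3}{10} = \frac{2551}{30}$)
$- 25 \left(-54 + 7\right) \left(50 + f{\left(-7 \right)}\right) + 48 = - 25 \left(-54 + 7\right) \left(50 + \frac{2551}{30}\right) + 48 = - 25 \left(\left(-47\right) \frac{4051}{30}\right) + 48 = \left(-25\right) \left(- \frac{190397}{30}\right) + 48 = \frac{951985}{6} + 48 = \frac{952273}{6}$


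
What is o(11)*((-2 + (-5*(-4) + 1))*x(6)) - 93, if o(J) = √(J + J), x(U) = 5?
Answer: -93 + 95*√22 ≈ 352.59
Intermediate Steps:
o(J) = √2*√J (o(J) = √(2*J) = √2*√J)
o(11)*((-2 + (-5*(-4) + 1))*x(6)) - 93 = (√2*√11)*((-2 + (-5*(-4) + 1))*5) - 93 = √22*((-2 + (20 + 1))*5) - 93 = √22*((-2 + 21)*5) - 93 = √22*(19*5) - 93 = √22*95 - 93 = 95*√22 - 93 = -93 + 95*√22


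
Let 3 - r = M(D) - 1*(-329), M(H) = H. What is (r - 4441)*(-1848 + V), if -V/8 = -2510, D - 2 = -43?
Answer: -86164432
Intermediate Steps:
D = -41 (D = 2 - 43 = -41)
V = 20080 (V = -8*(-2510) = 20080)
r = -285 (r = 3 - (-41 - 1*(-329)) = 3 - (-41 + 329) = 3 - 1*288 = 3 - 288 = -285)
(r - 4441)*(-1848 + V) = (-285 - 4441)*(-1848 + 20080) = -4726*18232 = -86164432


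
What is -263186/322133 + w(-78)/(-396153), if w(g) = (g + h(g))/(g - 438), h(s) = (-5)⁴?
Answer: -7685568042511/9406971492012 ≈ -0.81701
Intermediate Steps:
h(s) = 625
w(g) = (625 + g)/(-438 + g) (w(g) = (g + 625)/(g - 438) = (625 + g)/(-438 + g))
-263186/322133 + w(-78)/(-396153) = -263186/322133 + ((625 - 78)/(-438 - 78))/(-396153) = -263186*1/322133 + (547/(-516))*(-1/396153) = -37598/46019 - 1/516*547*(-1/396153) = -37598/46019 - 547/516*(-1/396153) = -37598/46019 + 547/204414948 = -7685568042511/9406971492012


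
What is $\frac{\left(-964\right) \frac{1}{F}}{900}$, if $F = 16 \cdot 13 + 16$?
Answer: $- \frac{241}{50400} \approx -0.0047817$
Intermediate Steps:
$F = 224$ ($F = 208 + 16 = 224$)
$\frac{\left(-964\right) \frac{1}{F}}{900} = \frac{\left(-964\right) \frac{1}{224}}{900} = \left(-964\right) \frac{1}{224} \cdot \frac{1}{900} = \left(- \frac{241}{56}\right) \frac{1}{900} = - \frac{241}{50400}$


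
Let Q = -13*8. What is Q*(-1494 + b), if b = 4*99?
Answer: 114192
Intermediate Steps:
Q = -104
b = 396
Q*(-1494 + b) = -104*(-1494 + 396) = -104*(-1098) = 114192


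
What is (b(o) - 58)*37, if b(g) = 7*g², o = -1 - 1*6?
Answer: 10545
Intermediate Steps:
o = -7 (o = -1 - 6 = -7)
(b(o) - 58)*37 = (7*(-7)² - 58)*37 = (7*49 - 58)*37 = (343 - 58)*37 = 285*37 = 10545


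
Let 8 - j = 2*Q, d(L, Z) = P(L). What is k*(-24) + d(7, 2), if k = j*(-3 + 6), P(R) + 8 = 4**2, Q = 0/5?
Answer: -568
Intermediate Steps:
Q = 0 (Q = 0*(1/5) = 0)
P(R) = 8 (P(R) = -8 + 4**2 = -8 + 16 = 8)
d(L, Z) = 8
j = 8 (j = 8 - 2*0 = 8 - 1*0 = 8 + 0 = 8)
k = 24 (k = 8*(-3 + 6) = 8*3 = 24)
k*(-24) + d(7, 2) = 24*(-24) + 8 = -576 + 8 = -568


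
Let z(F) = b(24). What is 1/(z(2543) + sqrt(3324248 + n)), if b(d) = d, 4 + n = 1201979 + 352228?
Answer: -24/4877875 + sqrt(4878451)/4877875 ≈ 0.00044788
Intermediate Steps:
n = 1554203 (n = -4 + (1201979 + 352228) = -4 + 1554207 = 1554203)
z(F) = 24
1/(z(2543) + sqrt(3324248 + n)) = 1/(24 + sqrt(3324248 + 1554203)) = 1/(24 + sqrt(4878451))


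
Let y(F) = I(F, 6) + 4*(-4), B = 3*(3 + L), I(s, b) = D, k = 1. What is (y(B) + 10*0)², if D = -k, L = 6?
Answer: 289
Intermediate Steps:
D = -1 (D = -1*1 = -1)
I(s, b) = -1
B = 27 (B = 3*(3 + 6) = 3*9 = 27)
y(F) = -17 (y(F) = -1 + 4*(-4) = -1 - 16 = -17)
(y(B) + 10*0)² = (-17 + 10*0)² = (-17 + 0)² = (-17)² = 289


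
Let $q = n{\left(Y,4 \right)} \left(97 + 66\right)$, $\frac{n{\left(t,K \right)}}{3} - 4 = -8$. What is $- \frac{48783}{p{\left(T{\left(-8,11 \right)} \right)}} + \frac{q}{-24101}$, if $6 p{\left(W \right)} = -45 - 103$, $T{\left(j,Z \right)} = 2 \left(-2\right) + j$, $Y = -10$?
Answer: $\frac{3527301993}{1783474} \approx 1977.8$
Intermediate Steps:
$T{\left(j,Z \right)} = -4 + j$
$n{\left(t,K \right)} = -12$ ($n{\left(t,K \right)} = 12 + 3 \left(-8\right) = 12 - 24 = -12$)
$p{\left(W \right)} = - \frac{74}{3}$ ($p{\left(W \right)} = \frac{-45 - 103}{6} = \frac{1}{6} \left(-148\right) = - \frac{74}{3}$)
$q = -1956$ ($q = - 12 \left(97 + 66\right) = \left(-12\right) 163 = -1956$)
$- \frac{48783}{p{\left(T{\left(-8,11 \right)} \right)}} + \frac{q}{-24101} = - \frac{48783}{- \frac{74}{3}} - \frac{1956}{-24101} = \left(-48783\right) \left(- \frac{3}{74}\right) - - \frac{1956}{24101} = \frac{146349}{74} + \frac{1956}{24101} = \frac{3527301993}{1783474}$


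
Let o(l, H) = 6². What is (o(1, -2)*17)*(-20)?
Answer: -12240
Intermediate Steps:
o(l, H) = 36
(o(1, -2)*17)*(-20) = (36*17)*(-20) = 612*(-20) = -12240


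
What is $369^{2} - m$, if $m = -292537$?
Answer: $428698$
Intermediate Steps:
$369^{2} - m = 369^{2} - -292537 = 136161 + 292537 = 428698$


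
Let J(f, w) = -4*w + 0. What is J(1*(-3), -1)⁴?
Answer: 256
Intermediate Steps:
J(f, w) = -4*w
J(1*(-3), -1)⁴ = (-4*(-1))⁴ = 4⁴ = 256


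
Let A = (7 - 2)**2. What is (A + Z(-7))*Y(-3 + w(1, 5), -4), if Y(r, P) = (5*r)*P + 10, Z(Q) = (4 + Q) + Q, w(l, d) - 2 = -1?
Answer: 750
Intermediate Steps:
w(l, d) = 1 (w(l, d) = 2 - 1 = 1)
A = 25 (A = 5**2 = 25)
Z(Q) = 4 + 2*Q
Y(r, P) = 10 + 5*P*r (Y(r, P) = 5*P*r + 10 = 10 + 5*P*r)
(A + Z(-7))*Y(-3 + w(1, 5), -4) = (25 + (4 + 2*(-7)))*(10 + 5*(-4)*(-3 + 1)) = (25 + (4 - 14))*(10 + 5*(-4)*(-2)) = (25 - 10)*(10 + 40) = 15*50 = 750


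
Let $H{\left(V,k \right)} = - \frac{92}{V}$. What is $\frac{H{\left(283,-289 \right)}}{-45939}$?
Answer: $\frac{92}{13000737} \approx 7.0765 \cdot 10^{-6}$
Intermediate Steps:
$\frac{H{\left(283,-289 \right)}}{-45939} = \frac{\left(-92\right) \frac{1}{283}}{-45939} = \left(-92\right) \frac{1}{283} \left(- \frac{1}{45939}\right) = \left(- \frac{92}{283}\right) \left(- \frac{1}{45939}\right) = \frac{92}{13000737}$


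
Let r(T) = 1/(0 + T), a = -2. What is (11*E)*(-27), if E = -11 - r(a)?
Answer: 6237/2 ≈ 3118.5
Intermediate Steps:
r(T) = 1/T
E = -21/2 (E = -11 - 1/(-2) = -11 - 1*(-½) = -11 + ½ = -21/2 ≈ -10.500)
(11*E)*(-27) = (11*(-21/2))*(-27) = -231/2*(-27) = 6237/2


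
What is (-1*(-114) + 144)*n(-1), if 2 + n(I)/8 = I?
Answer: -6192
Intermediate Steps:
n(I) = -16 + 8*I
(-1*(-114) + 144)*n(-1) = (-1*(-114) + 144)*(-16 + 8*(-1)) = (114 + 144)*(-16 - 8) = 258*(-24) = -6192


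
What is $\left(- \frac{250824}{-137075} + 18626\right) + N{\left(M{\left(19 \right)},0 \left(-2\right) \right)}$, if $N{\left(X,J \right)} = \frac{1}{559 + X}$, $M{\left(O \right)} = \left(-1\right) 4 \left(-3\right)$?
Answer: $\frac{1457997118029}{78269825} \approx 18628.0$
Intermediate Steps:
$M{\left(O \right)} = 12$ ($M{\left(O \right)} = \left(-4\right) \left(-3\right) = 12$)
$\left(- \frac{250824}{-137075} + 18626\right) + N{\left(M{\left(19 \right)},0 \left(-2\right) \right)} = \left(- \frac{250824}{-137075} + 18626\right) + \frac{1}{559 + 12} = \left(\left(-250824\right) \left(- \frac{1}{137075}\right) + 18626\right) + \frac{1}{571} = \left(\frac{250824}{137075} + 18626\right) + \frac{1}{571} = \frac{2553409774}{137075} + \frac{1}{571} = \frac{1457997118029}{78269825}$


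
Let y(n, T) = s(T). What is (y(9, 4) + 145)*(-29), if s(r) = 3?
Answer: -4292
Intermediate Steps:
y(n, T) = 3
(y(9, 4) + 145)*(-29) = (3 + 145)*(-29) = 148*(-29) = -4292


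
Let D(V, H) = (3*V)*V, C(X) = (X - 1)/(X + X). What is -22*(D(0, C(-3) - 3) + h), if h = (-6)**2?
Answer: -792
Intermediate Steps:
C(X) = (-1 + X)/(2*X) (C(X) = (-1 + X)/((2*X)) = (-1 + X)*(1/(2*X)) = (-1 + X)/(2*X))
h = 36
D(V, H) = 3*V**2
-22*(D(0, C(-3) - 3) + h) = -22*(3*0**2 + 36) = -22*(3*0 + 36) = -22*(0 + 36) = -22*36 = -792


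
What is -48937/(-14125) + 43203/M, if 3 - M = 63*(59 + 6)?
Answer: -136664057/19266500 ≈ -7.0934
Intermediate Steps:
M = -4092 (M = 3 - 63*(59 + 6) = 3 - 63*65 = 3 - 1*4095 = 3 - 4095 = -4092)
-48937/(-14125) + 43203/M = -48937/(-14125) + 43203/(-4092) = -48937*(-1/14125) + 43203*(-1/4092) = 48937/14125 - 14401/1364 = -136664057/19266500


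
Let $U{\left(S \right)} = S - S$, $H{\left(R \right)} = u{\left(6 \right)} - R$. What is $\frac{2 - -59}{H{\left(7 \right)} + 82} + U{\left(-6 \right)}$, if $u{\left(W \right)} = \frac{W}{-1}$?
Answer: $\frac{61}{69} \approx 0.88406$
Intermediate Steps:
$u{\left(W \right)} = - W$ ($u{\left(W \right)} = W \left(-1\right) = - W$)
$H{\left(R \right)} = -6 - R$ ($H{\left(R \right)} = \left(-1\right) 6 - R = -6 - R$)
$U{\left(S \right)} = 0$
$\frac{2 - -59}{H{\left(7 \right)} + 82} + U{\left(-6 \right)} = \frac{2 - -59}{\left(-6 - 7\right) + 82} + 0 = \frac{2 + 59}{\left(-6 - 7\right) + 82} + 0 = \frac{61}{-13 + 82} + 0 = \frac{61}{69} + 0 = \frac{61}{69}$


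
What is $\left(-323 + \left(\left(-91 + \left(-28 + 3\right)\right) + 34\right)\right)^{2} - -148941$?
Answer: $312966$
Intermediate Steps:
$\left(-323 + \left(\left(-91 + \left(-28 + 3\right)\right) + 34\right)\right)^{2} - -148941 = \left(-323 + \left(\left(-91 - 25\right) + 34\right)\right)^{2} + 148941 = \left(-323 + \left(-116 + 34\right)\right)^{2} + 148941 = \left(-323 - 82\right)^{2} + 148941 = \left(-405\right)^{2} + 148941 = 164025 + 148941 = 312966$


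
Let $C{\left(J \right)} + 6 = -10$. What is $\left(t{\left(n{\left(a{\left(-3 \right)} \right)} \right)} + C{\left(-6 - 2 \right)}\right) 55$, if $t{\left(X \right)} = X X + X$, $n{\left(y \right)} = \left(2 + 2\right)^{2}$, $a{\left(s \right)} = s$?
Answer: $14080$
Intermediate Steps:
$C{\left(J \right)} = -16$ ($C{\left(J \right)} = -6 - 10 = -16$)
$n{\left(y \right)} = 16$ ($n{\left(y \right)} = 4^{2} = 16$)
$t{\left(X \right)} = X + X^{2}$ ($t{\left(X \right)} = X^{2} + X = X + X^{2}$)
$\left(t{\left(n{\left(a{\left(-3 \right)} \right)} \right)} + C{\left(-6 - 2 \right)}\right) 55 = \left(16 \left(1 + 16\right) - 16\right) 55 = \left(16 \cdot 17 - 16\right) 55 = \left(272 - 16\right) 55 = 256 \cdot 55 = 14080$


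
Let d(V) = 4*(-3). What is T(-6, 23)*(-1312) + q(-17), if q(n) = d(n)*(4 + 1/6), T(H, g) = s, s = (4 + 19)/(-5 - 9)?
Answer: 14738/7 ≈ 2105.4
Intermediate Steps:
s = -23/14 (s = 23/(-14) = 23*(-1/14) = -23/14 ≈ -1.6429)
T(H, g) = -23/14
d(V) = -12
q(n) = -50 (q(n) = -12*(4 + 1/6) = -12*(4 + ⅙) = -12*25/6 = -50)
T(-6, 23)*(-1312) + q(-17) = -23/14*(-1312) - 50 = 15088/7 - 50 = 14738/7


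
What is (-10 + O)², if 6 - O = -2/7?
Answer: 676/49 ≈ 13.796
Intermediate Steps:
O = 44/7 (O = 6 - (-2)/7 = 6 - 1*(-2/7) = 6 + 2/7 = 44/7 ≈ 6.2857)
(-10 + O)² = (-10 + 44/7)² = (-26/7)² = 676/49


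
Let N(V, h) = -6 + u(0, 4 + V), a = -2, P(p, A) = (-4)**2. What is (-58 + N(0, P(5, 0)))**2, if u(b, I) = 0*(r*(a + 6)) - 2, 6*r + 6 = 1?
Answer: 4356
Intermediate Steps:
r = -5/6 (r = -1 + (1/6)*1 = -1 + 1/6 = -5/6 ≈ -0.83333)
P(p, A) = 16
u(b, I) = -2 (u(b, I) = 0*(-5*(-2 + 6)/6) - 2 = 0*(-5/6*4) - 2 = 0*(-10/3) - 2 = 0 - 2 = -2)
N(V, h) = -8 (N(V, h) = -6 - 2 = -8)
(-58 + N(0, P(5, 0)))**2 = (-58 - 8)**2 = (-66)**2 = 4356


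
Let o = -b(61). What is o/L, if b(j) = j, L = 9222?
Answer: -61/9222 ≈ -0.0066146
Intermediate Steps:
o = -61 (o = -1*61 = -61)
o/L = -61/9222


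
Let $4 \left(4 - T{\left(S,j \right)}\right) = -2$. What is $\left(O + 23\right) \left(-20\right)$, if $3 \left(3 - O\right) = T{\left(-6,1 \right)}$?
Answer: $-490$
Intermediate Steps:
$T{\left(S,j \right)} = \frac{9}{2}$ ($T{\left(S,j \right)} = 4 - - \frac{1}{2} = 4 + \frac{1}{2} = \frac{9}{2}$)
$O = \frac{3}{2}$ ($O = 3 - \frac{3}{2} = \frac{3}{2} \approx 1.5$)
$\left(O + 23\right) \left(-20\right) = \left(\frac{3}{2} + 23\right) \left(-20\right) = \frac{49}{2} \left(-20\right) = -490$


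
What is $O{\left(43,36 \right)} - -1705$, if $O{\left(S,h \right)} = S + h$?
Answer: $1784$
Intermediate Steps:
$O{\left(43,36 \right)} - -1705 = \left(43 + 36\right) - -1705 = 79 + 1705 = 1784$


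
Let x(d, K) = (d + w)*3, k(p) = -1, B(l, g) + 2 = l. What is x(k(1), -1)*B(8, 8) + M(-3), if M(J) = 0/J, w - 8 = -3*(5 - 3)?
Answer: 18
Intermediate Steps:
B(l, g) = -2 + l
w = 2 (w = 8 - 3*(5 - 3) = 8 - 3*2 = 8 - 6 = 2)
M(J) = 0
x(d, K) = 6 + 3*d (x(d, K) = (d + 2)*3 = (2 + d)*3 = 6 + 3*d)
x(k(1), -1)*B(8, 8) + M(-3) = (6 + 3*(-1))*(-2 + 8) + 0 = (6 - 3)*6 + 0 = 3*6 + 0 = 18 + 0 = 18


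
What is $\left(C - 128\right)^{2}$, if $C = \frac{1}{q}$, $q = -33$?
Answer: $\frac{17850625}{1089} \approx 16392.0$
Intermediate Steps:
$C = - \frac{1}{33}$ ($C = \frac{1}{-33} = - \frac{1}{33} \approx -0.030303$)
$\left(C - 128\right)^{2} = \left(- \frac{1}{33} - 128\right)^{2} = \left(- \frac{4225}{33}\right)^{2} = \frac{17850625}{1089}$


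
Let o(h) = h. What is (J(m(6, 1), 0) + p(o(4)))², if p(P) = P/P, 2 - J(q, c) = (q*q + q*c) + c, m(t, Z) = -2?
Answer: 1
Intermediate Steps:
J(q, c) = 2 - c - q² - c*q (J(q, c) = 2 - ((q*q + q*c) + c) = 2 - ((q² + c*q) + c) = 2 - (c + q² + c*q) = 2 + (-c - q² - c*q) = 2 - c - q² - c*q)
p(P) = 1
(J(m(6, 1), 0) + p(o(4)))² = ((2 - 1*0 - 1*(-2)² - 1*0*(-2)) + 1)² = ((2 + 0 - 1*4 + 0) + 1)² = ((2 + 0 - 4 + 0) + 1)² = (-2 + 1)² = (-1)² = 1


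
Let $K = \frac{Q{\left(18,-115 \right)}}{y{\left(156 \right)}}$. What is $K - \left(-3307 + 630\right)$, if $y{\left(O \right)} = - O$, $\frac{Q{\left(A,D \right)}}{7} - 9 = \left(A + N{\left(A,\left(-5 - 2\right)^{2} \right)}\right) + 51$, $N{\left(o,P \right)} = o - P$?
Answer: $\frac{417283}{156} \approx 2674.9$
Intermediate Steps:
$Q{\left(A,D \right)} = 77 + 14 A$ ($Q{\left(A,D \right)} = 63 + 7 \left(\left(A + \left(A - \left(-5 - 2\right)^{2}\right)\right) + 51\right) = 63 + 7 \left(\left(A + \left(A - \left(-7\right)^{2}\right)\right) + 51\right) = 63 + 7 \left(\left(A + \left(A - 49\right)\right) + 51\right) = 63 + 7 \left(\left(A + \left(-49 + A\right)\right) + 51\right) = 63 + 7 \left(\left(-49 + 2 A\right) + 51\right) = 63 + 7 \left(2 + 2 A\right) = 63 + \left(14 + 14 A\right) = 77 + 14 A$)
$K = - \frac{329}{156}$ ($K = \frac{77 + 14 \cdot 18}{\left(-1\right) 156} = \frac{77 + 252}{-156} = 329 \left(- \frac{1}{156}\right) = - \frac{329}{156} \approx -2.109$)
$K - \left(-3307 + 630\right) = - \frac{329}{156} - \left(-3307 + 630\right) = - \frac{329}{156} - -2677 = - \frac{329}{156} + 2677 = \frac{417283}{156}$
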